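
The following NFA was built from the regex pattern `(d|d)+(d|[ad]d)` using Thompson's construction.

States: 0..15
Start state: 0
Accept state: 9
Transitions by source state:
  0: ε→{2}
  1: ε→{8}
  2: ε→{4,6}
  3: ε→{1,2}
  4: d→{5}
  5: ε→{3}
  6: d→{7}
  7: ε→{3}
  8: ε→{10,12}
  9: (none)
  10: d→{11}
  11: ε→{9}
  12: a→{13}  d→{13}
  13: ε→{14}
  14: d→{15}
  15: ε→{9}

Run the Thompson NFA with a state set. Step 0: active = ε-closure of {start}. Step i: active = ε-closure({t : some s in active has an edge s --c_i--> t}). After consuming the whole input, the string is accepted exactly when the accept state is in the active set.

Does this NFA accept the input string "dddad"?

Answer: ACCEPT

Derivation:
initial (ε-close {0}): {0,2,4,6}
'd' @ 1: {1,2,3,4,5,6,7,8,10,12}
'd' @ 2: {1,2,3,4,5,6,7,8,9,10,11,12,13,14}  (accept∈set)
'd' @ 3: {1,2,3,4,5,6,7,8,9,10,11,12,13,14,15}  (accept∈set)
'a' @ 4: {13,14}
'd' @ 5: {9,15}  (accept∈set)
final: {9,15}; accept 9 in set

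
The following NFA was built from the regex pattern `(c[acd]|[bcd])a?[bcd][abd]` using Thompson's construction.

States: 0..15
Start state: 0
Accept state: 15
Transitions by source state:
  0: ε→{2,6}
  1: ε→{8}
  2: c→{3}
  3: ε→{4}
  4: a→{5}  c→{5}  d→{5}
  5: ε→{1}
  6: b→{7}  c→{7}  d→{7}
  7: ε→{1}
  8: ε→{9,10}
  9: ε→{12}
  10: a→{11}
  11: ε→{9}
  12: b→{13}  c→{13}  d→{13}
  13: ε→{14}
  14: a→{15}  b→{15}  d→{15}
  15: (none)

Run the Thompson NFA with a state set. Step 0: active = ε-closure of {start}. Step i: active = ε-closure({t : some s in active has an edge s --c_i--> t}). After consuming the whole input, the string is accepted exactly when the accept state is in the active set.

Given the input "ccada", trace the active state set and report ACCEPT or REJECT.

Answer: ACCEPT

Trace:
start: ε-closure({0}) = {0,2,6}
'c' @ 1: {1,3,4,7,8,9,10,12}
'c' @ 2: {1,5,8,9,10,12,13,14}
'a' @ 3: {9,11,12,15}  [accepting]
'd' @ 4: {13,14}
'a' @ 5: {15}  [accepting]
end set {15} — state 15 in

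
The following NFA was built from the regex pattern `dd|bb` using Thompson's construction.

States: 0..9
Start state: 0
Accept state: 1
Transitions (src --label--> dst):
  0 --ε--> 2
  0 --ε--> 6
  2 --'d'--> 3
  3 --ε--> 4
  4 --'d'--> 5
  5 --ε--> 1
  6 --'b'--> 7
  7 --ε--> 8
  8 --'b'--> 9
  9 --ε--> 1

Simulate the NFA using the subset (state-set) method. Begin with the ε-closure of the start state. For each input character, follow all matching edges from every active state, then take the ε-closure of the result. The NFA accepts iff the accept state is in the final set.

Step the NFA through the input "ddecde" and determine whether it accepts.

Answer: REJECT

Derivation:
S₀ = ε-closure({0}) = {0,2,6}
'd' @ 1: {3,4}
'd' @ 2: {1,5}  (accept∈set)
'e' @ 3: {}  — state set empty
rest 'cde' ignored (set empty)
end set {} — state 1 not in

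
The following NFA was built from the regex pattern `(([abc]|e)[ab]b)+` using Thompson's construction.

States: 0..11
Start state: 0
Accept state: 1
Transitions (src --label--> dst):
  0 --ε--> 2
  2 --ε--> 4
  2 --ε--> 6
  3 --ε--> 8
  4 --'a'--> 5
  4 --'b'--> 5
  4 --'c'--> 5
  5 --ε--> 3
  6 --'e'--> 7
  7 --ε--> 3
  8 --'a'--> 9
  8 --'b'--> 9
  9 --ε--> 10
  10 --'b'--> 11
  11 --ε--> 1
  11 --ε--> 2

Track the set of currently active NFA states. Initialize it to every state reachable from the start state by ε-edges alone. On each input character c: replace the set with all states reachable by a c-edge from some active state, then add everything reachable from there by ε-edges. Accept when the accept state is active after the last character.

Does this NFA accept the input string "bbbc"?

initial (ε-close {0}): {0,2,4,6}
'b' @ 1: {3,5,8}
'b' @ 2: {9,10}
'b' @ 3: {1,2,4,6,11}  ✓accept
'c' @ 4: {3,5,8}
final: {3,5,8}; accept 1 not in set

Answer: REJECT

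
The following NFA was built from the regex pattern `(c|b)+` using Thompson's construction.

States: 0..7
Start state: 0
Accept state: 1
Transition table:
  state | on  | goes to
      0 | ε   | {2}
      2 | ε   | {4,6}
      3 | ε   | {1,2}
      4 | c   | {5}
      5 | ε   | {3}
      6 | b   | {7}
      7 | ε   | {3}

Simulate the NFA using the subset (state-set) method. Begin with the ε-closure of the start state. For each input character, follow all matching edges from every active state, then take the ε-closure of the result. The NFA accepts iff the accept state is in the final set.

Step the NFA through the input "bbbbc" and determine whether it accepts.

initial (ε-close {0}): {0,2,4,6}
'b' @ 1: {1,2,3,4,6,7}  (accept∈set)
'b' @ 2: {1,2,3,4,6,7}  (accept∈set)
'b' @ 3: {1,2,3,4,6,7}  (accept∈set)
'b' @ 4: {1,2,3,4,6,7}  (accept∈set)
'c' @ 5: {1,2,3,4,5,6}  (accept∈set)
end set {1,2,3,4,5,6} — state 1 in

Answer: ACCEPT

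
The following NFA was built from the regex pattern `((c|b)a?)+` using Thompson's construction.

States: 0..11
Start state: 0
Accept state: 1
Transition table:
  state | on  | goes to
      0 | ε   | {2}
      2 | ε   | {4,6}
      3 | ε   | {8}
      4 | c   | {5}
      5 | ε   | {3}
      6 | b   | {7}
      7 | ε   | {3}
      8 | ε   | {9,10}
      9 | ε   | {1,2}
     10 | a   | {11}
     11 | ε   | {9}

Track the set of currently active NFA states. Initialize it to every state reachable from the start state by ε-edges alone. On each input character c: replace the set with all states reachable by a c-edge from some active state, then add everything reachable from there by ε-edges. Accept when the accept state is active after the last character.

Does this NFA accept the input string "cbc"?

S₀ = ε-closure({0}) = {0,2,4,6}
'c' @ 1: {1,2,3,4,5,6,8,9,10}  [accepting]
'b' @ 2: {1,2,3,4,6,7,8,9,10}  [accepting]
'c' @ 3: {1,2,3,4,5,6,8,9,10}  [accepting]
after full input: {1,2,3,4,5,6,8,9,10}  (accept=1 in)

Answer: ACCEPT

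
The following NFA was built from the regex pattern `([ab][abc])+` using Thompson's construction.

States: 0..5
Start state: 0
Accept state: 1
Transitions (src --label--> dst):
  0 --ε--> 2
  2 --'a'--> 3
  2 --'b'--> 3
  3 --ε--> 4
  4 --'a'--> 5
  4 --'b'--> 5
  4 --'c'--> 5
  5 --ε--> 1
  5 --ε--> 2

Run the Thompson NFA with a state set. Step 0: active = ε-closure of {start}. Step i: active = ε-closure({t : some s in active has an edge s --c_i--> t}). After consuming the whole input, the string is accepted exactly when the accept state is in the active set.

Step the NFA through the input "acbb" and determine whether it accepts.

Answer: ACCEPT

Derivation:
S₀ = ε-closure({0}) = {0,2}
'a' @ 1: {3,4}
'c' @ 2: {1,2,5}  [accepting]
'b' @ 3: {3,4}
'b' @ 4: {1,2,5}  [accepting]
end set {1,2,5} — state 1 in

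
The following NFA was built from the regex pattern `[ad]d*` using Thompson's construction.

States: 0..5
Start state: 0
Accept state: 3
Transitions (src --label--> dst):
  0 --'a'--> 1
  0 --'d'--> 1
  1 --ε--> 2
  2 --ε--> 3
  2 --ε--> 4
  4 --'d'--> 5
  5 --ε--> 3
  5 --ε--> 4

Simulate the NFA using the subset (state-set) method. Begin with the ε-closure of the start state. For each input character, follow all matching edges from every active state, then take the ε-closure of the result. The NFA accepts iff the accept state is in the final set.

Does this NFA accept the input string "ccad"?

Answer: REJECT

Trace:
S₀ = ε-closure({0}) = {0}
'c' @ 1: {}  — state set empty
rest 'cad' ignored (set empty)
final: {}; accept 3 not in set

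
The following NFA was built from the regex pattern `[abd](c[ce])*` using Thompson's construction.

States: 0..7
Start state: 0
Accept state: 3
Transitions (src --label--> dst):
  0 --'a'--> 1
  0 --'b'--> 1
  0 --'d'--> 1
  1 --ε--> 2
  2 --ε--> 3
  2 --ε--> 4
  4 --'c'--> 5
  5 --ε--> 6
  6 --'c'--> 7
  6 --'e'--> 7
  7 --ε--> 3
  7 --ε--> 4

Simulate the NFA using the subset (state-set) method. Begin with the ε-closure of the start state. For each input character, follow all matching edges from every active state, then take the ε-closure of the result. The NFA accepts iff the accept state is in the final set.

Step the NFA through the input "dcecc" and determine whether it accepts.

start: ε-closure({0}) = {0}
'd' @ 1: {1,2,3,4}  (accept∈set)
'c' @ 2: {5,6}
'e' @ 3: {3,4,7}  (accept∈set)
'c' @ 4: {5,6}
'c' @ 5: {3,4,7}  (accept∈set)
final: {3,4,7}; accept 3 in set

Answer: ACCEPT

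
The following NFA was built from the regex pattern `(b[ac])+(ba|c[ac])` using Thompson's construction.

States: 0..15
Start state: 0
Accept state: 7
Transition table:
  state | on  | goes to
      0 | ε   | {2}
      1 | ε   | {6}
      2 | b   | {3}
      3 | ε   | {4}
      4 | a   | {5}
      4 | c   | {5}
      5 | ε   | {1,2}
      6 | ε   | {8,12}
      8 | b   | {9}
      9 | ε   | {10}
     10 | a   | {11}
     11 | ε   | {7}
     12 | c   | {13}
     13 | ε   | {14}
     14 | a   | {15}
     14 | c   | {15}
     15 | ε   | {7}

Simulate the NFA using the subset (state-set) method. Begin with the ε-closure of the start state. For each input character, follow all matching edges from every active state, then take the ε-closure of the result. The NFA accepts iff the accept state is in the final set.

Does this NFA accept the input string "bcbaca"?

Answer: ACCEPT

Steps:
start: ε-closure({0}) = {0,2}
'b' @ 1: {3,4}
'c' @ 2: {1,2,5,6,8,12}
'b' @ 3: {3,4,9,10}
'a' @ 4: {1,2,5,6,7,8,11,12}  (accept∈set)
'c' @ 5: {13,14}
'a' @ 6: {7,15}  (accept∈set)
final: {7,15}; accept 7 in set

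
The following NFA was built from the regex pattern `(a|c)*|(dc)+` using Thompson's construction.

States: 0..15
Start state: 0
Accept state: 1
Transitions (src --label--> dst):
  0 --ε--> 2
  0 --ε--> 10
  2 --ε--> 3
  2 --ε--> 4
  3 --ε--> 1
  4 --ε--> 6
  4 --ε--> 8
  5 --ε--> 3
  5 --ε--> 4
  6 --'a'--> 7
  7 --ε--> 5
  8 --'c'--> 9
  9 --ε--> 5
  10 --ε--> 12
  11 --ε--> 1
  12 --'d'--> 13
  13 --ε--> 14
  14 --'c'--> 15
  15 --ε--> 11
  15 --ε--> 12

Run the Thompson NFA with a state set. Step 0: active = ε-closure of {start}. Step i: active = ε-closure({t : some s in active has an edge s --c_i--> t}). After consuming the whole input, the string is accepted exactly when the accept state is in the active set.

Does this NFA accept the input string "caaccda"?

initial (ε-close {0}): {0,1,2,3,4,6,8,10,12}
'c' @ 1: {1,3,4,5,6,8,9}  [accepting]
'a' @ 2: {1,3,4,5,6,7,8}  [accepting]
'a' @ 3: {1,3,4,5,6,7,8}  [accepting]
'c' @ 4: {1,3,4,5,6,8,9}  [accepting]
'c' @ 5: {1,3,4,5,6,8,9}  [accepting]
'd' @ 6: {}  — state set empty
rest 'a' ignored (set empty)
after full input: {}  (accept=1 not in)

Answer: REJECT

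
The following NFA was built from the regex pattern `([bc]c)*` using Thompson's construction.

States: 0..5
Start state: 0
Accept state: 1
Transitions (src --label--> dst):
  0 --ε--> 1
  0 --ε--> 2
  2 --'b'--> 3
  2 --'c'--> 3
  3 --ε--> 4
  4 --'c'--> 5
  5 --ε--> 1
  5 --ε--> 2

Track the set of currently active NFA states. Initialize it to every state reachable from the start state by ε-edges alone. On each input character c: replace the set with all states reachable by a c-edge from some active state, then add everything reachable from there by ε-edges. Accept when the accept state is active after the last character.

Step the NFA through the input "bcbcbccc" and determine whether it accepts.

initial (ε-close {0}): {0,1,2}
'b' @ 1: {3,4}
'c' @ 2: {1,2,5}  (accept∈set)
'b' @ 3: {3,4}
'c' @ 4: {1,2,5}  (accept∈set)
'b' @ 5: {3,4}
'c' @ 6: {1,2,5}  (accept∈set)
'c' @ 7: {3,4}
'c' @ 8: {1,2,5}  (accept∈set)
final: {1,2,5}; accept 1 in set

Answer: ACCEPT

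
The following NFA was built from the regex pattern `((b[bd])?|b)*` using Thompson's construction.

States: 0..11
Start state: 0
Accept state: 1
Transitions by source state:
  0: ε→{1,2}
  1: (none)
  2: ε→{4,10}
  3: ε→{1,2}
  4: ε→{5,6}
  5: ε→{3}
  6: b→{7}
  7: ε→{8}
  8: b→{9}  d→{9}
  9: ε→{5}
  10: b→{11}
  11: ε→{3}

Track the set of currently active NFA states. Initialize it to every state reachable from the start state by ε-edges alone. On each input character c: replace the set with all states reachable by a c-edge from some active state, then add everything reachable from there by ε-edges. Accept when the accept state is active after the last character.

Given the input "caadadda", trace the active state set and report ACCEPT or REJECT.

start: ε-closure({0}) = {0,1,2,3,4,5,6,10}
'c' @ 1: {}  — dead — no transitions
rest 'aadadda' ignored (set empty)
final: {}; accept 1 not in set

Answer: REJECT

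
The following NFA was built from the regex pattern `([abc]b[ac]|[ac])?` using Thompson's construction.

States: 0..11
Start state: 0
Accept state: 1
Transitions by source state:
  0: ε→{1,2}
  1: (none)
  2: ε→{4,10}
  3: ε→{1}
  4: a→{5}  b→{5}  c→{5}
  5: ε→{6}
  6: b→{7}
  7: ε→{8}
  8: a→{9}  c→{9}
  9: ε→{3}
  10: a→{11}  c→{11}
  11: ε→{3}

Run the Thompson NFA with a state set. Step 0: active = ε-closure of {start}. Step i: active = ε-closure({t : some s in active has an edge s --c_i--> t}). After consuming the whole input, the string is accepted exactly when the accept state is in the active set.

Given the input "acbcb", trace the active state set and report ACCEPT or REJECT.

start: ε-closure({0}) = {0,1,2,4,10}
'a' @ 1: {1,3,5,6,11}  (accept∈set)
'c' @ 2: {}  — state set empty
rest 'bcb' ignored (set empty)
final: {}; accept 1 not in set

Answer: REJECT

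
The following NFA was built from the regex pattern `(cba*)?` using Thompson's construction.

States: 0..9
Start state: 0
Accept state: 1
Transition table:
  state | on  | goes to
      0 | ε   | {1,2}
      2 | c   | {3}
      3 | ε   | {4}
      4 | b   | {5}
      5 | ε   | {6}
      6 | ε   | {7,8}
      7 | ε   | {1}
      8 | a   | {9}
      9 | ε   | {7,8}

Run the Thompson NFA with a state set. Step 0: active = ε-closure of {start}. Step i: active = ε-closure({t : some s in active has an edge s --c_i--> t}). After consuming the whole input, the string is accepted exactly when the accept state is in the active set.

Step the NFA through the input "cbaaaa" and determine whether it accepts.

Answer: ACCEPT

Derivation:
start: ε-closure({0}) = {0,1,2}
'c' @ 1: {3,4}
'b' @ 2: {1,5,6,7,8}  [accepting]
'a' @ 3: {1,7,8,9}  [accepting]
'a' @ 4: {1,7,8,9}  [accepting]
'a' @ 5: {1,7,8,9}  [accepting]
'a' @ 6: {1,7,8,9}  [accepting]
final: {1,7,8,9}; accept 1 in set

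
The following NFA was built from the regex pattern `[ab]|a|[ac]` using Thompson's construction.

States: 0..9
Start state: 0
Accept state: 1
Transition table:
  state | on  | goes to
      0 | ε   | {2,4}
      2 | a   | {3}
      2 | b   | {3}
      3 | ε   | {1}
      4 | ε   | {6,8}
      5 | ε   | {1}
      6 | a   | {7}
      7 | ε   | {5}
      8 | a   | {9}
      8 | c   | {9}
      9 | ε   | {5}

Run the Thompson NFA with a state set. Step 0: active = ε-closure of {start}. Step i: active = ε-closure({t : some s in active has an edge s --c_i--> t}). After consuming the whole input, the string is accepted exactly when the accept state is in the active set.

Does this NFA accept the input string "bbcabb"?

Answer: REJECT

Trace:
initial (ε-close {0}): {0,2,4,6,8}
'b' @ 1: {1,3}  ✓accept
'b' @ 2: {}  — dead — no transitions
rest 'cabb' ignored (set empty)
final: {}; accept 1 not in set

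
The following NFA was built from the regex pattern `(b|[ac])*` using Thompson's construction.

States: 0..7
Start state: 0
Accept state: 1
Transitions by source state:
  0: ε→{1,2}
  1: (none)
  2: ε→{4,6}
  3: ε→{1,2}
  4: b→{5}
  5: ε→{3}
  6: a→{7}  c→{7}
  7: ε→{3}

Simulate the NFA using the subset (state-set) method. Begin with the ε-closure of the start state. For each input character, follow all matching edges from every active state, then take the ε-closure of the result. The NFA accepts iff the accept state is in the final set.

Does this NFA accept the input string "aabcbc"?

initial (ε-close {0}): {0,1,2,4,6}
'a' @ 1: {1,2,3,4,6,7}  (accept∈set)
'a' @ 2: {1,2,3,4,6,7}  (accept∈set)
'b' @ 3: {1,2,3,4,5,6}  (accept∈set)
'c' @ 4: {1,2,3,4,6,7}  (accept∈set)
'b' @ 5: {1,2,3,4,5,6}  (accept∈set)
'c' @ 6: {1,2,3,4,6,7}  (accept∈set)
final: {1,2,3,4,6,7}; accept 1 in set

Answer: ACCEPT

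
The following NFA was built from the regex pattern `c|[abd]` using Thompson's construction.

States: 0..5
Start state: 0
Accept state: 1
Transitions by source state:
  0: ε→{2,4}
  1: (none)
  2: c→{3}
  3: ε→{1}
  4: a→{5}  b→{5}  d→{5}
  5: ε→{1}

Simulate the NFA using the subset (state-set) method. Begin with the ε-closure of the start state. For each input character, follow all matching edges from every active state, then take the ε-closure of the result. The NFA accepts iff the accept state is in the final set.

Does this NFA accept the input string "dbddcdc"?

Answer: REJECT

Derivation:
start: ε-closure({0}) = {0,2,4}
'd' @ 1: {1,5}  [accepting]
'b' @ 2: {}  — state set empty
rest 'ddcdc' ignored (set empty)
final: {}; accept 1 not in set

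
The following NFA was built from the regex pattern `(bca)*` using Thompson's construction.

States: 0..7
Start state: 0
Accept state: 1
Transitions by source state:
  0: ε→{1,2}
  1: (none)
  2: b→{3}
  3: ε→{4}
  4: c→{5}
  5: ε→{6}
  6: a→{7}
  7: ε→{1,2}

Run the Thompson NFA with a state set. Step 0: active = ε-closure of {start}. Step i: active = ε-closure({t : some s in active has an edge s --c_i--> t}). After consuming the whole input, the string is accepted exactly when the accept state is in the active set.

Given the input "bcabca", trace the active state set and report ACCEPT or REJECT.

Answer: ACCEPT

Trace:
S₀ = ε-closure({0}) = {0,1,2}
'b' @ 1: {3,4}
'c' @ 2: {5,6}
'a' @ 3: {1,2,7}  [accepting]
'b' @ 4: {3,4}
'c' @ 5: {5,6}
'a' @ 6: {1,2,7}  [accepting]
final: {1,2,7}; accept 1 in set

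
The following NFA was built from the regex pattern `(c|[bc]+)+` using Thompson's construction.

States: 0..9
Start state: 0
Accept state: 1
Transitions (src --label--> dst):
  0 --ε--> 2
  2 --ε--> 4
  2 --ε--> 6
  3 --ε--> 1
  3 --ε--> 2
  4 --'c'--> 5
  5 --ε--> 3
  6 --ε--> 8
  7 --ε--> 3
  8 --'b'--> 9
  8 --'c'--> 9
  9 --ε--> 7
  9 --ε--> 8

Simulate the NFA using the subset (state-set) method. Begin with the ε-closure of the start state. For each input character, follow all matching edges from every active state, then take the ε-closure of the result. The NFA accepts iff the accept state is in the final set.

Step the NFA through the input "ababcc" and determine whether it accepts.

Answer: REJECT

Steps:
initial (ε-close {0}): {0,2,4,6,8}
'a' @ 1: {}  — dead — no transitions
rest 'babcc' ignored (set empty)
end set {} — state 1 not in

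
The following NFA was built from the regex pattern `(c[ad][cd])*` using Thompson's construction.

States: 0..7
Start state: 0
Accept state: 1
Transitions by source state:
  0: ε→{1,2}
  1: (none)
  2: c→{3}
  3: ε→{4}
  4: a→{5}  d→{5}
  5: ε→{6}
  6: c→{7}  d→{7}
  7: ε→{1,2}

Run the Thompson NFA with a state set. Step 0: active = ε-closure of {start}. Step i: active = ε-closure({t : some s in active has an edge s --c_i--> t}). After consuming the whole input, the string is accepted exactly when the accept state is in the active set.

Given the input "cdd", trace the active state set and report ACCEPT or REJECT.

Answer: ACCEPT

Trace:
initial (ε-close {0}): {0,1,2}
'c' @ 1: {3,4}
'd' @ 2: {5,6}
'd' @ 3: {1,2,7}  ✓accept
end set {1,2,7} — state 1 in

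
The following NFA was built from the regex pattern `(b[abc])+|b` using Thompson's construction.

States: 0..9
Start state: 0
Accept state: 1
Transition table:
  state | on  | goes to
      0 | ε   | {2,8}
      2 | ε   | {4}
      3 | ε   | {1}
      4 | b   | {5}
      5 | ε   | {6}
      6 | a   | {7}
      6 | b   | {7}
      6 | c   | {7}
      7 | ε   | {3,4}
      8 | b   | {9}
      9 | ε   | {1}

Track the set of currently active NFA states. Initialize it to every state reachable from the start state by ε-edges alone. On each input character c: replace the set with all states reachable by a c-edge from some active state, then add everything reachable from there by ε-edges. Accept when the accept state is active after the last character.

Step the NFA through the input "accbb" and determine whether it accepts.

start: ε-closure({0}) = {0,2,4,8}
'a' @ 1: {}  — no active states
rest 'ccbb' ignored (set empty)
end set {} — state 1 not in

Answer: REJECT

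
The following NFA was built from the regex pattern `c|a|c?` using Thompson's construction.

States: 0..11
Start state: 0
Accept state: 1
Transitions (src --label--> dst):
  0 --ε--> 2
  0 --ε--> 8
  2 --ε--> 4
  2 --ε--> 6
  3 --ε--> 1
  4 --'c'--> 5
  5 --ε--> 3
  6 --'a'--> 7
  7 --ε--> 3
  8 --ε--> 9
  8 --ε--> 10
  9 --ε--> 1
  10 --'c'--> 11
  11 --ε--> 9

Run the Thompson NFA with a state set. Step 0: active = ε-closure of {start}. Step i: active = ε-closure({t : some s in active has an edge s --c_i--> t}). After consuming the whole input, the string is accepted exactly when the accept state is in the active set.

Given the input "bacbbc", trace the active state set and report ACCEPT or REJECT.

initial (ε-close {0}): {0,1,2,4,6,8,9,10}
'b' @ 1: {}  — no active states
rest 'acbbc' ignored (set empty)
after full input: {}  (accept=1 not in)

Answer: REJECT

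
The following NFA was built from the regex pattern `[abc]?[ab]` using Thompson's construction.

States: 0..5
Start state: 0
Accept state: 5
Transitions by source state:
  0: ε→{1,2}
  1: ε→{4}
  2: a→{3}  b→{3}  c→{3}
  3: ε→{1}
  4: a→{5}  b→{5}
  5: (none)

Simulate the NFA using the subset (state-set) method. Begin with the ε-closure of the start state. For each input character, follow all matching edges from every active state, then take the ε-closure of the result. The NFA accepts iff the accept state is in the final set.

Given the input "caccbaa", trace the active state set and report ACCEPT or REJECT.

Answer: REJECT

Steps:
start: ε-closure({0}) = {0,1,2,4}
'c' @ 1: {1,3,4}
'a' @ 2: {5}  (accept∈set)
'c' @ 3: {}  — dead — no transitions
rest 'cbaa' ignored (set empty)
final: {}; accept 5 not in set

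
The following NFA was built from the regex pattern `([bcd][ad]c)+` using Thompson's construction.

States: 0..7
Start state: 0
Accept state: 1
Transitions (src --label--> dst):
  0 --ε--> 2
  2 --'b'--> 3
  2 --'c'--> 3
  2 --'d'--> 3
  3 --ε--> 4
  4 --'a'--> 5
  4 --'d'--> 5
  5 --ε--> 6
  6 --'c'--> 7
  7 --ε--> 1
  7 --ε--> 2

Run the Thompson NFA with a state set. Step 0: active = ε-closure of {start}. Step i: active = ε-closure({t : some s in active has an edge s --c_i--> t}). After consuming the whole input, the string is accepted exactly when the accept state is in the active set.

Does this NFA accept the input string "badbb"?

Answer: REJECT

Derivation:
S₀ = ε-closure({0}) = {0,2}
'b' @ 1: {3,4}
'a' @ 2: {5,6}
'd' @ 3: {}  — dead — no transitions
rest 'bb' ignored (set empty)
after full input: {}  (accept=1 not in)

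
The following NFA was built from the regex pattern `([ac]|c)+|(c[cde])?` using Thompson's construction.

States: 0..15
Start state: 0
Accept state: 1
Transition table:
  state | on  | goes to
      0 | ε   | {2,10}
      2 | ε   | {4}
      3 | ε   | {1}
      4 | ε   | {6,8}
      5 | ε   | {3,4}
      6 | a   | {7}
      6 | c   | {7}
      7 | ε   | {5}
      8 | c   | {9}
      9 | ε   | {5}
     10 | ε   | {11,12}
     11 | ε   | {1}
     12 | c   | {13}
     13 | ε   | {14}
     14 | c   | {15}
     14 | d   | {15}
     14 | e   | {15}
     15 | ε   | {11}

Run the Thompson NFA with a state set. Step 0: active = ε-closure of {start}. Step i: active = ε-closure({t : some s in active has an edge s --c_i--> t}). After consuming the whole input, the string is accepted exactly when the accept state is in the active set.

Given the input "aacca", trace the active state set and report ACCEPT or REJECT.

Answer: ACCEPT

Derivation:
initial (ε-close {0}): {0,1,2,4,6,8,10,11,12}
'a' @ 1: {1,3,4,5,6,7,8}  ✓accept
'a' @ 2: {1,3,4,5,6,7,8}  ✓accept
'c' @ 3: {1,3,4,5,6,7,8,9}  ✓accept
'c' @ 4: {1,3,4,5,6,7,8,9}  ✓accept
'a' @ 5: {1,3,4,5,6,7,8}  ✓accept
end set {1,3,4,5,6,7,8} — state 1 in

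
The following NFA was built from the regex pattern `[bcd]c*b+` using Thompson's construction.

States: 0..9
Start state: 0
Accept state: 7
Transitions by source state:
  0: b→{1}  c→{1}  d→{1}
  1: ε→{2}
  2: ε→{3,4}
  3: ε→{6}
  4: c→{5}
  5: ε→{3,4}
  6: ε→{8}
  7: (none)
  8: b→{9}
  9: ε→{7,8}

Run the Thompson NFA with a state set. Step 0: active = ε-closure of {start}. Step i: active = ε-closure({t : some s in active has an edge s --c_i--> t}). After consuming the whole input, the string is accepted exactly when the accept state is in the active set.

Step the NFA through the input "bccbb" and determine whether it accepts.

S₀ = ε-closure({0}) = {0}
'b' @ 1: {1,2,3,4,6,8}
'c' @ 2: {3,4,5,6,8}
'c' @ 3: {3,4,5,6,8}
'b' @ 4: {7,8,9}  (accept∈set)
'b' @ 5: {7,8,9}  (accept∈set)
end set {7,8,9} — state 7 in

Answer: ACCEPT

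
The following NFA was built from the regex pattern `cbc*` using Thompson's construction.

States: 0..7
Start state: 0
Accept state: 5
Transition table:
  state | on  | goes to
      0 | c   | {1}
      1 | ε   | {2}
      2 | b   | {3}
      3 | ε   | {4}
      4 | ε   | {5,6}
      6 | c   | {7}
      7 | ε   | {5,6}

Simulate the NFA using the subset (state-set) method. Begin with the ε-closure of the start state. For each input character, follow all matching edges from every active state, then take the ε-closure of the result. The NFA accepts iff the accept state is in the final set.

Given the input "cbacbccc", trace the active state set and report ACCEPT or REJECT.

S₀ = ε-closure({0}) = {0}
'c' @ 1: {1,2}
'b' @ 2: {3,4,5,6}  [accepting]
'a' @ 3: {}  — dead — no transitions
rest 'cbccc' ignored (set empty)
end set {} — state 5 not in

Answer: REJECT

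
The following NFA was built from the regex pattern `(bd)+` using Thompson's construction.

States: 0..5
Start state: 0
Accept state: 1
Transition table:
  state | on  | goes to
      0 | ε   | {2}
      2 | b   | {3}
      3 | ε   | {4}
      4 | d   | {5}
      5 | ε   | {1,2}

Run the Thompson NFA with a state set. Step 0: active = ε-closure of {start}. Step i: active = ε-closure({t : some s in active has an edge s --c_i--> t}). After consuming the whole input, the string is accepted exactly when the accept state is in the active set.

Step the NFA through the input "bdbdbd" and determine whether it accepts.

Answer: ACCEPT

Steps:
start: ε-closure({0}) = {0,2}
'b' @ 1: {3,4}
'd' @ 2: {1,2,5}  [accepting]
'b' @ 3: {3,4}
'd' @ 4: {1,2,5}  [accepting]
'b' @ 5: {3,4}
'd' @ 6: {1,2,5}  [accepting]
end set {1,2,5} — state 1 in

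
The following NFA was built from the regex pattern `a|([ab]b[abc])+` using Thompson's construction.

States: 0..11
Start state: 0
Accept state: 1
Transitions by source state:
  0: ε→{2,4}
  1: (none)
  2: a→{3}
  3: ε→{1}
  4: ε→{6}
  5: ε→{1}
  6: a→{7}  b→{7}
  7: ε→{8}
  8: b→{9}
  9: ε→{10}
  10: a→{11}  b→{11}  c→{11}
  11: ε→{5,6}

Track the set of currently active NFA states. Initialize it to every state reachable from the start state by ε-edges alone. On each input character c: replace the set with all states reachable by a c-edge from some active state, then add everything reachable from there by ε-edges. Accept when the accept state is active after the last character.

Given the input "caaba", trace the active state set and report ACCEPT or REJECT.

initial (ε-close {0}): {0,2,4,6}
'c' @ 1: {}  — state set empty
rest 'aaba' ignored (set empty)
end set {} — state 1 not in

Answer: REJECT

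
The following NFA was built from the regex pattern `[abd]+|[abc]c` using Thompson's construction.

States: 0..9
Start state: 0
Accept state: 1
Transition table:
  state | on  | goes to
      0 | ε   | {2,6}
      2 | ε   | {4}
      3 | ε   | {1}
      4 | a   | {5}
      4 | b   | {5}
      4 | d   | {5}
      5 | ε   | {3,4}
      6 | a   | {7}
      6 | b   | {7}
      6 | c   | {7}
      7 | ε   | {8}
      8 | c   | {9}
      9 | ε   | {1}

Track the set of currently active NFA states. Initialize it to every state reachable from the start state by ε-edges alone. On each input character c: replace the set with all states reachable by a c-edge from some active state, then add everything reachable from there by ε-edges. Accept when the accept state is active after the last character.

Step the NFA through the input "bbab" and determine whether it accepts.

initial (ε-close {0}): {0,2,4,6}
'b' @ 1: {1,3,4,5,7,8}  (accept∈set)
'b' @ 2: {1,3,4,5}  (accept∈set)
'a' @ 3: {1,3,4,5}  (accept∈set)
'b' @ 4: {1,3,4,5}  (accept∈set)
final: {1,3,4,5}; accept 1 in set

Answer: ACCEPT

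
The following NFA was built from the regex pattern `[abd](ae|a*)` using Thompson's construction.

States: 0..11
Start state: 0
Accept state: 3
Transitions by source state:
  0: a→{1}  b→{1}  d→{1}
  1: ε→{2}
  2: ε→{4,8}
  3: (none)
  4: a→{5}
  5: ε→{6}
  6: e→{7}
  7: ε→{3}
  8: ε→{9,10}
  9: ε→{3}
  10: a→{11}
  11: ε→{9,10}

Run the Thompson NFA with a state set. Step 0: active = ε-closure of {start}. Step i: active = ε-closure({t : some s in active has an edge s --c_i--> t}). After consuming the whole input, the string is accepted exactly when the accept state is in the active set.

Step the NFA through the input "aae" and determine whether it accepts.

Answer: ACCEPT

Derivation:
initial (ε-close {0}): {0}
'a' @ 1: {1,2,3,4,8,9,10}  [accepting]
'a' @ 2: {3,5,6,9,10,11}  [accepting]
'e' @ 3: {3,7}  [accepting]
final: {3,7}; accept 3 in set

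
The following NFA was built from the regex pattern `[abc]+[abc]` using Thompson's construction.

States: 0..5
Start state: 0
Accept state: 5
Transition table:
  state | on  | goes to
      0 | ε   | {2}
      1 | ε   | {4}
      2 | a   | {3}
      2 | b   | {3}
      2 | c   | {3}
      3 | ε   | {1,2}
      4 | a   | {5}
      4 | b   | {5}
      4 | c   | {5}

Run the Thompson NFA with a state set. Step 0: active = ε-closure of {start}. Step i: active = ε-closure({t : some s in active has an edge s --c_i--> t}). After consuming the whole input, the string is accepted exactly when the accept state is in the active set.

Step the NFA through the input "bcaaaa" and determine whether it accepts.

initial (ε-close {0}): {0,2}
'b' @ 1: {1,2,3,4}
'c' @ 2: {1,2,3,4,5}  [accepting]
'a' @ 3: {1,2,3,4,5}  [accepting]
'a' @ 4: {1,2,3,4,5}  [accepting]
'a' @ 5: {1,2,3,4,5}  [accepting]
'a' @ 6: {1,2,3,4,5}  [accepting]
after full input: {1,2,3,4,5}  (accept=5 in)

Answer: ACCEPT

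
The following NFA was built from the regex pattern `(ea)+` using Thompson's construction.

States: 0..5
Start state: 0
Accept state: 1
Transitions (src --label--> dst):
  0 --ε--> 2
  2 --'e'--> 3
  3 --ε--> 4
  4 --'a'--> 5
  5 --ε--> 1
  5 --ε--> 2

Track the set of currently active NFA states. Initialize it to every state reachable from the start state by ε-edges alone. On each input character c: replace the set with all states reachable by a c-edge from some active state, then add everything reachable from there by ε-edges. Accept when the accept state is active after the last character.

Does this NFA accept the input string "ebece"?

start: ε-closure({0}) = {0,2}
'e' @ 1: {3,4}
'b' @ 2: {}  — dead — no transitions
rest 'ece' ignored (set empty)
end set {} — state 1 not in

Answer: REJECT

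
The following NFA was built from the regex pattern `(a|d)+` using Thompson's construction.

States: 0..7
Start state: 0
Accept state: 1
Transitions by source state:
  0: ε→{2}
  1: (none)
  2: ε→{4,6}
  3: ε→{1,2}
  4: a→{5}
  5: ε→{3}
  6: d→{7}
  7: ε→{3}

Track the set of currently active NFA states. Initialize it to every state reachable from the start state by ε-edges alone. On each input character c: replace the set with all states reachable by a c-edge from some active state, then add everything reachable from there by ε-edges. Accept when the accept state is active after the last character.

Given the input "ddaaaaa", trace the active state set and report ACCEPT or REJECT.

Answer: ACCEPT

Derivation:
S₀ = ε-closure({0}) = {0,2,4,6}
'd' @ 1: {1,2,3,4,6,7}  [accepting]
'd' @ 2: {1,2,3,4,6,7}  [accepting]
'a' @ 3: {1,2,3,4,5,6}  [accepting]
'a' @ 4: {1,2,3,4,5,6}  [accepting]
'a' @ 5: {1,2,3,4,5,6}  [accepting]
'a' @ 6: {1,2,3,4,5,6}  [accepting]
'a' @ 7: {1,2,3,4,5,6}  [accepting]
after full input: {1,2,3,4,5,6}  (accept=1 in)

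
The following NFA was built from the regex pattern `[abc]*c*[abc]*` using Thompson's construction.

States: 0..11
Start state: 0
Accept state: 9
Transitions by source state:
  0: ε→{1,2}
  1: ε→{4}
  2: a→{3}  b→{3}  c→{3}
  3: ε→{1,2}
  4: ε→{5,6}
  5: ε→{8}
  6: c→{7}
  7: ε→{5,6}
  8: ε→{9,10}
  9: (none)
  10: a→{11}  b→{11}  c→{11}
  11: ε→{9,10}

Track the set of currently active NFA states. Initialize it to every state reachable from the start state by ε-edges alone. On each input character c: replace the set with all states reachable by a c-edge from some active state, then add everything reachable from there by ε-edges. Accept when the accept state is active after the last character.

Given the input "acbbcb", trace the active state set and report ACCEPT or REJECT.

S₀ = ε-closure({0}) = {0,1,2,4,5,6,8,9,10}
'a' @ 1: {1,2,3,4,5,6,8,9,10,11}  ✓accept
'c' @ 2: {1,2,3,4,5,6,7,8,9,10,11}  ✓accept
'b' @ 3: {1,2,3,4,5,6,8,9,10,11}  ✓accept
'b' @ 4: {1,2,3,4,5,6,8,9,10,11}  ✓accept
'c' @ 5: {1,2,3,4,5,6,7,8,9,10,11}  ✓accept
'b' @ 6: {1,2,3,4,5,6,8,9,10,11}  ✓accept
after full input: {1,2,3,4,5,6,8,9,10,11}  (accept=9 in)

Answer: ACCEPT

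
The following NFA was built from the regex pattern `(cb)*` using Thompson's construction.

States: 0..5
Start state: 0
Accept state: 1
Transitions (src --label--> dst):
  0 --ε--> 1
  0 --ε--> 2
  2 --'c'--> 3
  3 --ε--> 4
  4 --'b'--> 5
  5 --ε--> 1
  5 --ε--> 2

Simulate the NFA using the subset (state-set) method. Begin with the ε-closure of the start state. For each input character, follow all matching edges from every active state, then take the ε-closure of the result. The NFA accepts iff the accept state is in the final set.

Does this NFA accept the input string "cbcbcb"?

Answer: ACCEPT

Trace:
initial (ε-close {0}): {0,1,2}
'c' @ 1: {3,4}
'b' @ 2: {1,2,5}  (accept∈set)
'c' @ 3: {3,4}
'b' @ 4: {1,2,5}  (accept∈set)
'c' @ 5: {3,4}
'b' @ 6: {1,2,5}  (accept∈set)
end set {1,2,5} — state 1 in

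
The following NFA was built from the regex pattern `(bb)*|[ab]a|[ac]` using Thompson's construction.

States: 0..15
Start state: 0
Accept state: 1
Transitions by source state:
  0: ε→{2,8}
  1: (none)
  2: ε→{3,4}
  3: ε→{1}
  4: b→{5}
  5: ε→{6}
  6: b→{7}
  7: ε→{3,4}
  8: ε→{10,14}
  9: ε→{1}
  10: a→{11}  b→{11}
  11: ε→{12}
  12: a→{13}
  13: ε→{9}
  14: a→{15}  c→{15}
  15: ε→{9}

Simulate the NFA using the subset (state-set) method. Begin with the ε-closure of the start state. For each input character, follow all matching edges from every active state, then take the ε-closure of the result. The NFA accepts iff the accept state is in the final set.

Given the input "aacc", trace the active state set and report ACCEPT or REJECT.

Answer: REJECT

Derivation:
initial (ε-close {0}): {0,1,2,3,4,8,10,14}
'a' @ 1: {1,9,11,12,15}  (accept∈set)
'a' @ 2: {1,9,13}  (accept∈set)
'c' @ 3: {}  — state set empty
rest 'c' ignored (set empty)
end set {} — state 1 not in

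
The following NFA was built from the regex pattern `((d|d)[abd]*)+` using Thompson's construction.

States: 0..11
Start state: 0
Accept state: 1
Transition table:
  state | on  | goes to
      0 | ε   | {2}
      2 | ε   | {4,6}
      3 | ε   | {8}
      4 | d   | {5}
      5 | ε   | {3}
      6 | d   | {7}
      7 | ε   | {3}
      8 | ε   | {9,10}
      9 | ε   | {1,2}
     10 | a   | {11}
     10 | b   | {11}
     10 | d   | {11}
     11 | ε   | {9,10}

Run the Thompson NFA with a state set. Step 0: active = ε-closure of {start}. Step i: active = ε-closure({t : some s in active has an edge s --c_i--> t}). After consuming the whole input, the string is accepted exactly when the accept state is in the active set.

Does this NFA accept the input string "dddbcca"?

start: ε-closure({0}) = {0,2,4,6}
'd' @ 1: {1,2,3,4,5,6,7,8,9,10}  ✓accept
'd' @ 2: {1,2,3,4,5,6,7,8,9,10,11}  ✓accept
'd' @ 3: {1,2,3,4,5,6,7,8,9,10,11}  ✓accept
'b' @ 4: {1,2,4,6,9,10,11}  ✓accept
'c' @ 5: {}  — dead — no transitions
rest 'ca' ignored (set empty)
final: {}; accept 1 not in set

Answer: REJECT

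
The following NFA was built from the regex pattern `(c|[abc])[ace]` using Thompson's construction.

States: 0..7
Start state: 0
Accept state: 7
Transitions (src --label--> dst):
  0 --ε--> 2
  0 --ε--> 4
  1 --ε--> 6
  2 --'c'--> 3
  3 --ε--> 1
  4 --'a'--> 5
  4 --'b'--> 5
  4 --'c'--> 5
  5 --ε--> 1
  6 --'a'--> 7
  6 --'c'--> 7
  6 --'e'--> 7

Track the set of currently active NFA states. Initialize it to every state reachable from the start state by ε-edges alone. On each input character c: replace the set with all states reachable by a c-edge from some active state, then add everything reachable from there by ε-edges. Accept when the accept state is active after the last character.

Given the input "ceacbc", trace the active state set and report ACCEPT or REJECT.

S₀ = ε-closure({0}) = {0,2,4}
'c' @ 1: {1,3,5,6}
'e' @ 2: {7}  (accept∈set)
'a' @ 3: {}  — dead — no transitions
rest 'cbc' ignored (set empty)
after full input: {}  (accept=7 not in)

Answer: REJECT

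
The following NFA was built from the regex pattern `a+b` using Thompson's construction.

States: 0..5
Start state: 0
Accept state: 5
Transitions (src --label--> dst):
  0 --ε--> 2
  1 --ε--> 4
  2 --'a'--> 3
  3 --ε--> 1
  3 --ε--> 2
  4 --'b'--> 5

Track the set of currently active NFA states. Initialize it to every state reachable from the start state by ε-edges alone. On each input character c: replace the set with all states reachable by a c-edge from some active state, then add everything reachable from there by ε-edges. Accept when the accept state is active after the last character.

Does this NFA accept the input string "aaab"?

Answer: ACCEPT

Trace:
S₀ = ε-closure({0}) = {0,2}
'a' @ 1: {1,2,3,4}
'a' @ 2: {1,2,3,4}
'a' @ 3: {1,2,3,4}
'b' @ 4: {5}  [accepting]
final: {5}; accept 5 in set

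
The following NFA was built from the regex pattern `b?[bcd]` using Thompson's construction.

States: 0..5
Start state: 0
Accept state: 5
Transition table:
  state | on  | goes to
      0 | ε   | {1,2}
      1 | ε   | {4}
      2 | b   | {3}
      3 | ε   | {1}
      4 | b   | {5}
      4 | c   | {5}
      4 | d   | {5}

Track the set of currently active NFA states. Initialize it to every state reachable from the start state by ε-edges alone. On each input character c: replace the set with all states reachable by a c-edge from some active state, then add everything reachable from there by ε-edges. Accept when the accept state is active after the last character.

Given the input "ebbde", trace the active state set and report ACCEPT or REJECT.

initial (ε-close {0}): {0,1,2,4}
'e' @ 1: {}  — no active states
rest 'bbde' ignored (set empty)
after full input: {}  (accept=5 not in)

Answer: REJECT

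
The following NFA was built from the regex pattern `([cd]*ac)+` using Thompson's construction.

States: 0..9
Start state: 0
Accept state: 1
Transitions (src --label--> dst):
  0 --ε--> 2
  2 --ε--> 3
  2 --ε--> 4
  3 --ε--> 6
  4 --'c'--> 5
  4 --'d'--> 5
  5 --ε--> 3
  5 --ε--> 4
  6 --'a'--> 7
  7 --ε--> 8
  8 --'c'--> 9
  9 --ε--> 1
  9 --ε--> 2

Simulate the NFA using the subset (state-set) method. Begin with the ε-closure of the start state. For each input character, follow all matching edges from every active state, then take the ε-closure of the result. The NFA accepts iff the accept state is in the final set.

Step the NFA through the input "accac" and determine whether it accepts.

Answer: ACCEPT

Steps:
start: ε-closure({0}) = {0,2,3,4,6}
'a' @ 1: {7,8}
'c' @ 2: {1,2,3,4,6,9}  [accepting]
'c' @ 3: {3,4,5,6}
'a' @ 4: {7,8}
'c' @ 5: {1,2,3,4,6,9}  [accepting]
after full input: {1,2,3,4,6,9}  (accept=1 in)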